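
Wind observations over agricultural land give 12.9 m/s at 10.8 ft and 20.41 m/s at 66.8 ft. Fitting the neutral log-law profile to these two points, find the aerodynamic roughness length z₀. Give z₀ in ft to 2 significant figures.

z₀ ≈ 0.47 ft

Log law: V(z) ∝ ln(z/z₀). With r = V₁/V₂ = 12.9/20.41 = 0.63204,
r · ln(z₂/z₀) = ln(z₁/z₀) ⇒ ln z₀ = (ln z₁ − r·ln z₂)/(1 − r)
ln z₀ = (2.37955 − 0.63204×4.20170) / 0.36796 = -0.7504
z₀ = exp(-0.7504) = 0.4722 ft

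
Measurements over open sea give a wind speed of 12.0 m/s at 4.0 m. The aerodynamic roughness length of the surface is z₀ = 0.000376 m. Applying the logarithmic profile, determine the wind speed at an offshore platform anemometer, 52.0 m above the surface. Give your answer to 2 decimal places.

15.32 m/s

Log law: V(z) ∝ ln(z/z₀), so V₂/V₁ = ln(z₂/z₀) / ln(z₁/z₀).
ln(52.0/0.000376) = 11.8372, ln(4.0/0.000376) = 9.2722
V₂ = 12.0 × 11.8372/9.2722 = 12.0 × 1.2766 = 15.3195 m/s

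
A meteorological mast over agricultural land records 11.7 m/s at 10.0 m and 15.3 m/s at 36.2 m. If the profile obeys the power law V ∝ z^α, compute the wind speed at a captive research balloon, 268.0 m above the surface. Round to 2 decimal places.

First find α: α = ln(V₂/V₁)/ln(z₂/z₁) = ln(15.3/11.7)/ln(36.2/10.0) = 0.26826/1.28647 = 0.2085
Extrapolate from 36.2 m to 268.0 m: V₃ = 15.3 × (268.0/36.2)^0.2085 = 15.3 × 1.5181 = 23.2268 m/s

23.23 m/s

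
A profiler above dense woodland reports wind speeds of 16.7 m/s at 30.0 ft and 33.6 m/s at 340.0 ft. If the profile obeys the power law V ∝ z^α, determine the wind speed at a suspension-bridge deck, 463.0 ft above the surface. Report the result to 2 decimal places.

First find α: α = ln(V₂/V₁)/ln(z₂/z₁) = ln(33.6/16.7)/ln(340.0/30.0) = 0.69912/2.42775 = 0.2880
Extrapolate from 340.0 ft to 463.0 ft: V₃ = 33.6 × (463.0/340.0)^0.2880 = 33.6 × 1.0930 = 36.7246 m/s

36.72 m/s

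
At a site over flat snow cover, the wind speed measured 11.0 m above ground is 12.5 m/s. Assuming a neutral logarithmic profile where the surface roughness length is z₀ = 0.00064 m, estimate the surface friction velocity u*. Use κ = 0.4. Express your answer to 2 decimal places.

Log law: V(z) = (u*/κ) · ln(z/z₀) ⇒ u* = κ · V / ln(z/z₀)
u* = 0.4 × 12.5 / ln(11.0/0.00064) = 0.4 × 12.5 / 9.7519
   = 5.0000 / 9.7519 = 0.5127 m/s

u* ≈ 0.51 m/s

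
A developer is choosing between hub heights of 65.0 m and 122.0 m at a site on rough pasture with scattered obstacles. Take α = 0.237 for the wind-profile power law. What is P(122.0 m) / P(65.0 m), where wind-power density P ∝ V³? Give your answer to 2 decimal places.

Speed ratio: V_B/V_A = (z_B/z_A)^α = (122.0/65.0)^0.237 = (1.8769)^0.237 = 1.16093
Power-density ratio: P_B/P_A = (V_B/V_A)³ = (1.16093)³ = 1.56466

1.56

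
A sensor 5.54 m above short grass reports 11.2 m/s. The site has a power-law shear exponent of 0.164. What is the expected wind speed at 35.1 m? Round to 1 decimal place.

Power-law profile: V₂ = V₁ · (z₂/z₁)^α
V₂ = 11.2 × (35.1/5.54)^0.164 = 11.2 × (6.3357)^0.164
    = 11.2 × 1.3536 = 15.1605 m/s

15.2 m/s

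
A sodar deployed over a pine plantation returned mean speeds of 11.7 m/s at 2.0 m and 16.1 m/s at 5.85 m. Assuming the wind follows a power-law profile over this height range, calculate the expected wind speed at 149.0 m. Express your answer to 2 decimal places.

First find α: α = ln(V₂/V₁)/ln(z₂/z₁) = ln(16.1/11.7)/ln(5.85/2.0) = 0.31923/1.07329 = 0.2974
Extrapolate from 5.85 m to 149.0 m: V₃ = 16.1 × (149.0/5.85)^0.2974 = 16.1 × 2.6194 = 42.1718 m/s

42.17 m/s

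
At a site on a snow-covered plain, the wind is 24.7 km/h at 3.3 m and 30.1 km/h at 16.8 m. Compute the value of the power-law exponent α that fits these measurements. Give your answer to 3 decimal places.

Power law: V₂/V₁ = (z₂/z₁)^α ⇒ α = ln(V₂/V₁) / ln(z₂/z₁)
α = ln(30.1/24.7) / ln(16.8/3.3) = ln(1.2186) / ln(5.0909)
  = 0.19772 / 1.62746 = 0.12149

α ≈ 0.121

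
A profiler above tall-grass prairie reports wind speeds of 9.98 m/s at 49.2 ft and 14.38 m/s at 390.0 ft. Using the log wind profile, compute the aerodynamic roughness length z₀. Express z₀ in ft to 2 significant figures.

Log law: V(z) ∝ ln(z/z₀). With r = V₁/V₂ = 9.98/14.38 = 0.69402,
r · ln(z₂/z₀) = ln(z₁/z₀) ⇒ ln z₀ = (ln z₁ − r·ln z₂)/(1 − r)
ln z₀ = (3.89589 − 0.69402×5.96615) / 0.30598 = -0.7998
z₀ = exp(-0.7998) = 0.4494 ft

z₀ ≈ 0.45 ft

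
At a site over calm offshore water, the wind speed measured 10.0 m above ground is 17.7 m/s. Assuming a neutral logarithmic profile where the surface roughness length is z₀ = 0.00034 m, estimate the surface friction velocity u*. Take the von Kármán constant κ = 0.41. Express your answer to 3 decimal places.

Log law: V(z) = (u*/κ) · ln(z/z₀) ⇒ u* = κ · V / ln(z/z₀)
u* = 0.41 × 17.7 / ln(10.0/0.00034) = 0.41 × 17.7 / 10.2892
   = 7.2570 / 10.2892 = 0.7053 m/s

u* ≈ 0.705 m/s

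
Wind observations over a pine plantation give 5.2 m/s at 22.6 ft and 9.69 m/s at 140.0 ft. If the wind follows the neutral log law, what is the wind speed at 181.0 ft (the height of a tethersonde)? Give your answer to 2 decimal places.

Log law: V ∝ ln(z/z₀). From the pair, with r = V₁/V₂ = 0.53664,
ln z₀ = (ln z₁ − r·ln z₂)/(1 − r) = (3.1179 − 0.53664×4.9416)/0.46336 = 1.0059 → z₀ = 2.734 ft
V₃ = V₁ · ln(z₃/z₀)/ln(z₁/z₀) = 5.2 × 4.1926/2.1121 = 10.3224 m/s

10.32 m/s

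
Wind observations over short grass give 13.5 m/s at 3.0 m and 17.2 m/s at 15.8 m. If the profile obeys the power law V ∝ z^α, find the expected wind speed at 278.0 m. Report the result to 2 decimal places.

26.13 m/s

First find α: α = ln(V₂/V₁)/ln(z₂/z₁) = ln(17.2/13.5)/ln(15.8/3.0) = 0.24222/1.66140 = 0.1458
Extrapolate from 15.8 m to 278.0 m: V₃ = 17.2 × (278.0/15.8)^0.1458 = 17.2 × 1.5190 = 26.1274 m/s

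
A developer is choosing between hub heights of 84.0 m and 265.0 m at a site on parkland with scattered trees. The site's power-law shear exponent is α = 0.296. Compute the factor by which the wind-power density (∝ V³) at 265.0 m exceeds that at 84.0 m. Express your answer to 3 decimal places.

Speed ratio: V_B/V_A = (z_B/z_A)^α = (265.0/84.0)^0.296 = (3.1548)^0.296 = 1.40506
Power-density ratio: P_B/P_A = (V_B/V_A)³ = (1.40506)³ = 2.77385

2.774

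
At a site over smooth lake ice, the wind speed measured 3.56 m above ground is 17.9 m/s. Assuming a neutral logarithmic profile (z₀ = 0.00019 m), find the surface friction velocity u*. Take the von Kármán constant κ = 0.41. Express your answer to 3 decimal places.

Log law: V(z) = (u*/κ) · ln(z/z₀) ⇒ u* = κ · V / ln(z/z₀)
u* = 0.41 × 17.9 / ln(3.56/0.00019) = 0.41 × 17.9 / 9.8382
   = 7.3390 / 9.8382 = 0.7460 m/s

u* ≈ 0.746 m/s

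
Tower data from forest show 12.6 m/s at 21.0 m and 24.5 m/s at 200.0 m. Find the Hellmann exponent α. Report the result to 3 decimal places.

α ≈ 0.295

Power law: V₂/V₁ = (z₂/z₁)^α ⇒ α = ln(V₂/V₁) / ln(z₂/z₁)
α = ln(24.5/12.6) / ln(200.0/21.0) = ln(1.9444) / ln(9.5238)
  = 0.66498 / 2.25379 = 0.29505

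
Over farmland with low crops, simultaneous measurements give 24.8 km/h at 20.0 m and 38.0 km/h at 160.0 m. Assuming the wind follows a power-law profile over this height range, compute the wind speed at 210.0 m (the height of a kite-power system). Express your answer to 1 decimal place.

First find α: α = ln(V₂/V₁)/ln(z₂/z₁) = ln(38.0/24.8)/ln(160.0/20.0) = 0.42674/2.07944 = 0.2052
Extrapolate from 160.0 m to 210.0 m: V₃ = 38.0 × (210.0/160.0)^0.2052 = 38.0 × 1.0574 = 40.1809 km/h

40.2 km/h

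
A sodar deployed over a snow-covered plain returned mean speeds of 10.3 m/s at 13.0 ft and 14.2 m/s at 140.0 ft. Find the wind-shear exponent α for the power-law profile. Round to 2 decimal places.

Power law: V₂/V₁ = (z₂/z₁)^α ⇒ α = ln(V₂/V₁) / ln(z₂/z₁)
α = ln(14.2/10.3) / ln(140.0/13.0) = ln(1.3786) / ln(10.7692)
  = 0.32110 / 2.37669 = 0.13510

α ≈ 0.14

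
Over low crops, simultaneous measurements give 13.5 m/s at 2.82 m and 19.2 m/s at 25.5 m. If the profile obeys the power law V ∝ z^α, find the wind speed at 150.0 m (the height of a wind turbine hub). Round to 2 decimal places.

25.49 m/s

First find α: α = ln(V₂/V₁)/ln(z₂/z₁) = ln(19.2/13.5)/ln(25.5/2.82) = 0.35222/2.20194 = 0.1600
Extrapolate from 25.5 m to 150.0 m: V₃ = 19.2 × (150.0/25.5)^0.1600 = 19.2 × 1.3277 = 25.4916 m/s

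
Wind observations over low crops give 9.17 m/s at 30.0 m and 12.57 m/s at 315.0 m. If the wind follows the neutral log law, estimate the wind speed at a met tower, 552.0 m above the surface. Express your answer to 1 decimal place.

13.4 m/s

Log law: V ∝ ln(z/z₀). From the pair, with r = V₁/V₂ = 0.72951,
ln z₀ = (ln z₁ − r·ln z₂)/(1 − r) = (3.4012 − 0.72951×5.7526)/0.27049 = -2.9406 → z₀ = 0.05283 m
V₃ = V₁ · ln(z₃/z₀)/ln(z₁/z₀) = 9.17 × 9.2541/6.3418 = 13.3811 m/s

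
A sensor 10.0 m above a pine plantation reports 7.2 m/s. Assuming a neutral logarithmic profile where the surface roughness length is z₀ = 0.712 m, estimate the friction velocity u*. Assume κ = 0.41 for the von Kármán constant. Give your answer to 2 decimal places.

Log law: V(z) = (u*/κ) · ln(z/z₀) ⇒ u* = κ · V / ln(z/z₀)
u* = 0.41 × 7.2 / ln(10.0/0.712) = 0.41 × 7.2 / 2.6423
   = 2.9520 / 2.6423 = 1.1172 m/s

u* ≈ 1.12 m/s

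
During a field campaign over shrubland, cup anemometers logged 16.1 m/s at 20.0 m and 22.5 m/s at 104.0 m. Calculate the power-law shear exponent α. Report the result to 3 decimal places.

α ≈ 0.203

Power law: V₂/V₁ = (z₂/z₁)^α ⇒ α = ln(V₂/V₁) / ln(z₂/z₁)
α = ln(22.5/16.1) / ln(104.0/20.0) = ln(1.3975) / ln(5.2000)
  = 0.33470 / 1.64866 = 0.20301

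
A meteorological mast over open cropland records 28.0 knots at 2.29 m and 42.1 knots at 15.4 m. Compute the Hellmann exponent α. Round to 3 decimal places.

Power law: V₂/V₁ = (z₂/z₁)^α ⇒ α = ln(V₂/V₁) / ln(z₂/z₁)
α = ln(42.1/28.0) / ln(15.4/2.29) = ln(1.5036) / ln(6.7249)
  = 0.40784 / 1.90582 = 0.21400

α ≈ 0.214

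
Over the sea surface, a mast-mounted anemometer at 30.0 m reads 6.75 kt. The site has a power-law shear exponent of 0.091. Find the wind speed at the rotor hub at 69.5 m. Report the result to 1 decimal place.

Power-law profile: V₂ = V₁ · (z₂/z₁)^α
V₂ = 6.75 × (69.5/30.0)^0.091 = 6.75 × (2.3167)^0.091
    = 6.75 × 1.0795 = 7.2863 kt

7.3 kt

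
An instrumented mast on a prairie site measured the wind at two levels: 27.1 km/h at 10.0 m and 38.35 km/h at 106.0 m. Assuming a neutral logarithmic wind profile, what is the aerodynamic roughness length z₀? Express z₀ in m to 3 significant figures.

z₀ ≈ 0.0339 m

Log law: V(z) ∝ ln(z/z₀). With r = V₁/V₂ = 27.1/38.35 = 0.70665,
r · ln(z₂/z₀) = ln(z₁/z₀) ⇒ ln z₀ = (ln z₁ − r·ln z₂)/(1 − r)
ln z₀ = (2.30259 − 0.70665×4.66344) / 0.29335 = -3.3844
z₀ = exp(-3.3844) = 0.03390 m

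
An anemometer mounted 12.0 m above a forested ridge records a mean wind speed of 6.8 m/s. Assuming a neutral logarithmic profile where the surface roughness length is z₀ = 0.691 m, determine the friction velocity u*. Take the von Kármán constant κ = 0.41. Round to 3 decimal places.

Log law: V(z) = (u*/κ) · ln(z/z₀) ⇒ u* = κ · V / ln(z/z₀)
u* = 0.41 × 6.8 / ln(12.0/0.691) = 0.41 × 6.8 / 2.8545
   = 2.7880 / 2.8545 = 0.9767 m/s

u* ≈ 0.977 m/s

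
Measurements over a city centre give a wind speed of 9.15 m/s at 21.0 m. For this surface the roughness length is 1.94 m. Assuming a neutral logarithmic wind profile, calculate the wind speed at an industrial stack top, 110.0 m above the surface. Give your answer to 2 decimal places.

15.51 m/s

Log law: V(z) ∝ ln(z/z₀), so V₂/V₁ = ln(z₂/z₀) / ln(z₁/z₀).
ln(110.0/1.94) = 4.0378, ln(21.0/1.94) = 2.3818
V₂ = 9.15 × 4.0378/2.3818 = 9.15 × 1.6952 = 15.5115 m/s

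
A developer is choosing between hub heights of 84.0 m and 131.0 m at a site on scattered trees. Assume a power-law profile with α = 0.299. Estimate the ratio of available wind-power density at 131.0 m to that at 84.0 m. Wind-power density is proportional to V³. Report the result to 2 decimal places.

1.49

Speed ratio: V_B/V_A = (z_B/z_A)^α = (131.0/84.0)^0.299 = (1.5595)^0.299 = 1.14210
Power-density ratio: P_B/P_A = (V_B/V_A)³ = (1.14210)³ = 1.48975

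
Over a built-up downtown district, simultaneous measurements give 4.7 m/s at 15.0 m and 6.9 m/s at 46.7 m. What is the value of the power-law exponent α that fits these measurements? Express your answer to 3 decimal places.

Power law: V₂/V₁ = (z₂/z₁)^α ⇒ α = ln(V₂/V₁) / ln(z₂/z₁)
α = ln(6.9/4.7) / ln(46.7/15.0) = ln(1.4681) / ln(3.1133)
  = 0.38396 / 1.13569 = 0.33808

α ≈ 0.338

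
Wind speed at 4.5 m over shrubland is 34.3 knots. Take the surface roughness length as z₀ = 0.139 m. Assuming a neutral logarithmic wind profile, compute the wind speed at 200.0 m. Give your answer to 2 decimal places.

Log law: V(z) ∝ ln(z/z₀), so V₂/V₁ = ln(z₂/z₀) / ln(z₁/z₀).
ln(200.0/0.139) = 7.2716, ln(4.5/0.139) = 3.4774
V₂ = 34.3 × 7.2716/3.4774 = 34.3 × 2.0911 = 71.7257 knots

71.73 knots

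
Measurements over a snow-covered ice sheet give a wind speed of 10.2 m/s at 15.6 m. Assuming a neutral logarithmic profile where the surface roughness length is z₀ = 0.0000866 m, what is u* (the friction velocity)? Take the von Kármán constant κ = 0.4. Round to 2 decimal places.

u* ≈ 0.34 m/s

Log law: V(z) = (u*/κ) · ln(z/z₀) ⇒ u* = κ · V / ln(z/z₀)
u* = 0.4 × 10.2 / ln(15.6/0.0000866) = 0.4 × 10.2 / 12.1015
   = 4.0800 / 12.1015 = 0.3371 m/s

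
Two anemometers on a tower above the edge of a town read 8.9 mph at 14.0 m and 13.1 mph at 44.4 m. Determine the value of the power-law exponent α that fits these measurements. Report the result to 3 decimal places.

α ≈ 0.335

Power law: V₂/V₁ = (z₂/z₁)^α ⇒ α = ln(V₂/V₁) / ln(z₂/z₁)
α = ln(13.1/8.9) / ln(44.4/14.0) = ln(1.4719) / ln(3.1714)
  = 0.38656 / 1.15418 = 0.33492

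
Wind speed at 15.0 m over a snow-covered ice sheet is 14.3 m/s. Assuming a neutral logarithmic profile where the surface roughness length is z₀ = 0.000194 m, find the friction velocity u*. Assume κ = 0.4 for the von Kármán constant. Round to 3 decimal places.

u* ≈ 0.508 m/s

Log law: V(z) = (u*/κ) · ln(z/z₀) ⇒ u* = κ · V / ln(z/z₀)
u* = 0.4 × 14.3 / ln(15.0/0.000194) = 0.4 × 14.3 / 11.2557
   = 5.7200 / 11.2557 = 0.5082 m/s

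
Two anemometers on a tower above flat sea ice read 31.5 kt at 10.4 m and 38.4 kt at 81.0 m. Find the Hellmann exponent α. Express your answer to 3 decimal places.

α ≈ 0.096

Power law: V₂/V₁ = (z₂/z₁)^α ⇒ α = ln(V₂/V₁) / ln(z₂/z₁)
α = ln(38.4/31.5) / ln(81.0/10.4) = ln(1.2190) / ln(7.7885)
  = 0.19807 / 2.05264 = 0.09650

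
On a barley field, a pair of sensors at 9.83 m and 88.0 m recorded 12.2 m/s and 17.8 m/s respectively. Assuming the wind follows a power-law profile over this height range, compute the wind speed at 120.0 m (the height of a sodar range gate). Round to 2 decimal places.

18.78 m/s

First find α: α = ln(V₂/V₁)/ln(z₂/z₁) = ln(17.8/12.2)/ln(88.0/9.83) = 0.37776/2.19190 = 0.1723
Extrapolate from 88.0 m to 120.0 m: V₃ = 17.8 × (120.0/88.0)^0.1723 = 17.8 × 1.0549 = 18.7774 m/s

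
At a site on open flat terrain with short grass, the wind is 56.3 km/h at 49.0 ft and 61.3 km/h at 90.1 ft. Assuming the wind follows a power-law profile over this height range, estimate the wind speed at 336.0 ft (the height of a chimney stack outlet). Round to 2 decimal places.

73.67 km/h

First find α: α = ln(V₂/V₁)/ln(z₂/z₁) = ln(61.3/56.3)/ln(90.1/49.0) = 0.08509/0.60910 = 0.1397
Extrapolate from 90.1 ft to 336.0 ft: V₃ = 61.3 × (336.0/90.1)^0.1397 = 61.3 × 1.2018 = 73.6732 km/h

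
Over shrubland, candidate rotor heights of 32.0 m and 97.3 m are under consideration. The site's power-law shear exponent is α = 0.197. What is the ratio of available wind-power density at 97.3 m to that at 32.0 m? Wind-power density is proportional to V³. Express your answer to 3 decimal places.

1.929

Speed ratio: V_B/V_A = (z_B/z_A)^α = (97.3/32.0)^0.197 = (3.0406)^0.197 = 1.24493
Power-density ratio: P_B/P_A = (V_B/V_A)³ = (1.24493)³ = 1.92944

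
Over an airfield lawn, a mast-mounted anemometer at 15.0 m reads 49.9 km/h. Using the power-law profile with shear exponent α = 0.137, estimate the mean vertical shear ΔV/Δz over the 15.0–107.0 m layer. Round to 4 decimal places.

0.1675 km/h/m

Power law: V₂ = V₁ · (z₂/z₁)^α = 49.9 × (7.1333)^0.137 = 65.3133 km/h
ΔV/Δz = (65.3133 − 49.9)/(107.0 − 15.0) = 15.4133/92.0000 = 0.16754 km/h/m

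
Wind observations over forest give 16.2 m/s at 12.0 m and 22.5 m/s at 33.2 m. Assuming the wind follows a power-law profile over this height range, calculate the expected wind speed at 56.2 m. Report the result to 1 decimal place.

First find α: α = ln(V₂/V₁)/ln(z₂/z₁) = ln(22.5/16.2)/ln(33.2/12.0) = 0.32850/1.01764 = 0.3228
Extrapolate from 33.2 m to 56.2 m: V₃ = 22.5 × (56.2/33.2)^0.3228 = 22.5 × 1.1852 = 26.6671 m/s

26.7 m/s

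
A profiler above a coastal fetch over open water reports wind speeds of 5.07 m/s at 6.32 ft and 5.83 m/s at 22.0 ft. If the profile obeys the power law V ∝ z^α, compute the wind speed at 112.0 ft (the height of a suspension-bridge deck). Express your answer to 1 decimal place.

7.0 m/s

First find α: α = ln(V₂/V₁)/ln(z₂/z₁) = ln(5.83/5.07)/ln(22.0/6.32) = 0.13968/1.24732 = 0.1120
Extrapolate from 22.0 ft to 112.0 ft: V₃ = 5.83 × (112.0/22.0)^0.1120 = 5.83 × 1.1999 = 6.9955 m/s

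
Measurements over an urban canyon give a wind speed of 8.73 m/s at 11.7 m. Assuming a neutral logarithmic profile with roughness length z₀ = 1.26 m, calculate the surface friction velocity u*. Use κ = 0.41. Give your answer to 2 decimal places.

Log law: V(z) = (u*/κ) · ln(z/z₀) ⇒ u* = κ · V / ln(z/z₀)
u* = 0.41 × 8.73 / ln(11.7/1.26) = 0.41 × 8.73 / 2.2285
   = 3.5793 / 2.2285 = 1.6062 m/s

u* ≈ 1.61 m/s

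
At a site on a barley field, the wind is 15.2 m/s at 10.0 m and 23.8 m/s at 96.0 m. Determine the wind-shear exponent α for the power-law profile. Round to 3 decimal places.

Power law: V₂/V₁ = (z₂/z₁)^α ⇒ α = ln(V₂/V₁) / ln(z₂/z₁)
α = ln(23.8/15.2) / ln(96.0/10.0) = ln(1.5658) / ln(9.6000)
  = 0.44839 / 2.26176 = 0.19825

α ≈ 0.198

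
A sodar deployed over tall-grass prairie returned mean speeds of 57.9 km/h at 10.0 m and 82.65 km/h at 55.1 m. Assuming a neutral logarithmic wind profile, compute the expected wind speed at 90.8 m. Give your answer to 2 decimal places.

89.89 km/h

Log law: V ∝ ln(z/z₀). From the pair, with r = V₁/V₂ = 0.70054,
ln z₀ = (ln z₁ − r·ln z₂)/(1 − r) = (2.3026 − 0.70054×4.0091)/0.29946 = -1.6897 → z₀ = 0.1846 m
V₃ = V₁ · ln(z₃/z₀)/ln(z₁/z₀) = 57.9 × 6.1984/3.9923 = 89.8943 km/h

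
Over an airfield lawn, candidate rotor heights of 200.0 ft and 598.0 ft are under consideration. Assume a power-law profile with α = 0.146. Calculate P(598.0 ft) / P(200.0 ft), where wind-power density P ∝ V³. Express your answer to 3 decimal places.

Speed ratio: V_B/V_A = (z_B/z_A)^α = (598.0/200.0)^0.146 = (2.9900)^0.146 = 1.17341
Power-density ratio: P_B/P_A = (V_B/V_A)³ = (1.17341)³ = 1.61564

1.616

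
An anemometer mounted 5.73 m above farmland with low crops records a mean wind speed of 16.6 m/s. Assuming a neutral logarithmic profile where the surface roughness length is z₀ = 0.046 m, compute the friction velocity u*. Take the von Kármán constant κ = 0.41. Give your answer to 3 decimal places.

Log law: V(z) = (u*/κ) · ln(z/z₀) ⇒ u* = κ · V / ln(z/z₀)
u* = 0.41 × 16.6 / ln(5.73/0.046) = 0.41 × 16.6 / 4.8248
   = 6.8060 / 4.8248 = 1.4106 m/s

u* ≈ 1.411 m/s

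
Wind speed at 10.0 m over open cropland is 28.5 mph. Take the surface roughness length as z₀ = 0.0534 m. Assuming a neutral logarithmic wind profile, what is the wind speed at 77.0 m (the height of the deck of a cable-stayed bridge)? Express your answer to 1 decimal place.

Log law: V(z) ∝ ln(z/z₀), so V₂/V₁ = ln(z₂/z₀) / ln(z₁/z₀).
ln(77.0/0.0534) = 7.2737, ln(10.0/0.0534) = 5.2325
V₂ = 28.5 × 7.2737/5.2325 = 28.5 × 1.3901 = 39.6179 mph

39.6 mph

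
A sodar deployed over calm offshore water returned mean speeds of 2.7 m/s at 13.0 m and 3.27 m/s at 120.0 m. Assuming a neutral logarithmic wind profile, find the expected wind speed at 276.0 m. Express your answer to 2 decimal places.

Log law: V ∝ ln(z/z₀). From the pair, with r = V₁/V₂ = 0.82569,
ln z₀ = (ln z₁ − r·ln z₂)/(1 − r) = (2.5649 − 0.82569×4.7875)/0.17431 = -7.9629 → z₀ = 0.0003481 m
V₃ = V₁ · ln(z₃/z₀)/ln(z₁/z₀) = 2.7 × 13.5833/10.5278 = 3.4836 m/s

3.48 m/s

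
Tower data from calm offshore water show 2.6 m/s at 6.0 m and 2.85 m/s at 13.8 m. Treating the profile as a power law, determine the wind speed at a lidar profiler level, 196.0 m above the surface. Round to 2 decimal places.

First find α: α = ln(V₂/V₁)/ln(z₂/z₁) = ln(2.85/2.6)/ln(13.8/6.0) = 0.09181/0.83291 = 0.1102
Extrapolate from 13.8 m to 196.0 m: V₃ = 2.85 × (196.0/13.8)^0.1102 = 2.85 × 1.3397 = 3.8183 m/s

3.82 m/s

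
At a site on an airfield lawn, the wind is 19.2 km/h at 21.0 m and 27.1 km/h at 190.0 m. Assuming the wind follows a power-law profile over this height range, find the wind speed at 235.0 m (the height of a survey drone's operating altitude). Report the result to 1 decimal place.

28.0 km/h

First find α: α = ln(V₂/V₁)/ln(z₂/z₁) = ln(27.1/19.2)/ln(190.0/21.0) = 0.34462/2.20250 = 0.1565
Extrapolate from 190.0 m to 235.0 m: V₃ = 27.1 × (235.0/190.0)^0.1565 = 27.1 × 1.0338 = 28.0165 km/h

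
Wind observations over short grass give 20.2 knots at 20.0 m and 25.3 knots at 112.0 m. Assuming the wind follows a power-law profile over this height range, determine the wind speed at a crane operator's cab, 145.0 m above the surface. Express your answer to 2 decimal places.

First find α: α = ln(V₂/V₁)/ln(z₂/z₁) = ln(25.3/20.2)/ln(112.0/20.0) = 0.22512/1.72277 = 0.1307
Extrapolate from 112.0 m to 145.0 m: V₃ = 25.3 × (145.0/112.0)^0.1307 = 25.3 × 1.0343 = 26.1683 knots

26.17 knots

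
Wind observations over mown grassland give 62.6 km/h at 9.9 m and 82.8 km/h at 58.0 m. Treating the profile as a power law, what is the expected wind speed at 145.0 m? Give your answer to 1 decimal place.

95.7 km/h

First find α: α = ln(V₂/V₁)/ln(z₂/z₁) = ln(82.8/62.6)/ln(58.0/9.9) = 0.27966/1.76791 = 0.1582
Extrapolate from 58.0 m to 145.0 m: V₃ = 82.8 × (145.0/58.0)^0.1582 = 82.8 × 1.1560 = 95.7150 km/h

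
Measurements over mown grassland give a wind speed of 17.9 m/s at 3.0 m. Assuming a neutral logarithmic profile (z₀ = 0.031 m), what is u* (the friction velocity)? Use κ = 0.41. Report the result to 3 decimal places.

u* ≈ 1.605 m/s

Log law: V(z) = (u*/κ) · ln(z/z₀) ⇒ u* = κ · V / ln(z/z₀)
u* = 0.41 × 17.9 / ln(3.0/0.031) = 0.41 × 17.9 / 4.5724
   = 7.3390 / 4.5724 = 1.6051 m/s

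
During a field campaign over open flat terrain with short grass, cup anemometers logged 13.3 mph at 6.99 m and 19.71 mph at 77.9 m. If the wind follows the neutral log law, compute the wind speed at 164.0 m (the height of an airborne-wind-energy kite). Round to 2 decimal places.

21.69 mph

Log law: V ∝ ln(z/z₀). From the pair, with r = V₁/V₂ = 0.67478,
ln z₀ = (ln z₁ − r·ln z₂)/(1 − r) = (1.9445 − 0.67478×4.3554)/0.32522 = -3.0579 → z₀ = 0.04698 m
V₃ = V₁ · ln(z₃/z₀)/ln(z₁/z₀) = 13.3 × 8.1578/5.0024 = 21.6892 mph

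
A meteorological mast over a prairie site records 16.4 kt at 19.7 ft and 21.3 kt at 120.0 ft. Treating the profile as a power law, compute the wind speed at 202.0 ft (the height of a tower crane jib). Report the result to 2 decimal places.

First find α: α = ln(V₂/V₁)/ln(z₂/z₁) = ln(21.3/16.4)/ln(120.0/19.7) = 0.26143/1.80687 = 0.1447
Extrapolate from 120.0 ft to 202.0 ft: V₃ = 21.3 × (202.0/120.0)^0.1447 = 21.3 × 1.0783 = 22.9669 kt

22.97 kt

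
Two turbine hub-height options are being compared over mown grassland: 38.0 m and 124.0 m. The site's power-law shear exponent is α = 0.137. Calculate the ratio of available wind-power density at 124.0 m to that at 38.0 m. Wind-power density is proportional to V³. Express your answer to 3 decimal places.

1.626

Speed ratio: V_B/V_A = (z_B/z_A)^α = (124.0/38.0)^0.137 = (3.2632)^0.137 = 1.17589
Power-density ratio: P_B/P_A = (V_B/V_A)³ = (1.17589)³ = 1.62594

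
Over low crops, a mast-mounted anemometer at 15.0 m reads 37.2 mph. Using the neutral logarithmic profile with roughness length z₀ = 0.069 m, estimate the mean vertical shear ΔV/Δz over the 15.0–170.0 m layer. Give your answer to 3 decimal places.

Log law: V₂ = V₁ · ln(z₂/z₀)/ln(z₁/z₀) = 37.2 × 7.8094/5.3817 = 53.9814 mph
ΔV/Δz = (53.9814 − 37.2)/(170.0 − 15.0) = 16.7814/155.0000 = 0.10827 mph/m

0.108 mph/m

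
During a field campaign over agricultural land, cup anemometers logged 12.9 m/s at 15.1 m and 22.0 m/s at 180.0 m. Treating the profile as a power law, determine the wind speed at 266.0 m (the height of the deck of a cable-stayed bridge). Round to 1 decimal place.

23.9 m/s

First find α: α = ln(V₂/V₁)/ln(z₂/z₁) = ln(22.0/12.9)/ln(180.0/15.1) = 0.53382/2.47826 = 0.2154
Extrapolate from 180.0 m to 266.0 m: V₃ = 22.0 × (266.0/180.0)^0.2154 = 22.0 × 1.0878 = 23.9308 m/s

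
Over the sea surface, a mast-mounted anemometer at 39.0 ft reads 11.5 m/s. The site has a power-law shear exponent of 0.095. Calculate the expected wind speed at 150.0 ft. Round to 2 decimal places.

13.07 m/s

Power-law profile: V₂ = V₁ · (z₂/z₁)^α
V₂ = 11.5 × (150.0/39.0)^0.095 = 11.5 × (3.8462)^0.095
    = 11.5 × 1.1365 = 13.0700 m/s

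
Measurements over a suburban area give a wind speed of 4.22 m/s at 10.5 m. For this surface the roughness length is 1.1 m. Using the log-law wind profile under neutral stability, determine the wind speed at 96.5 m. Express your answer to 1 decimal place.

Log law: V(z) ∝ ln(z/z₀), so V₂/V₁ = ln(z₂/z₀) / ln(z₁/z₀).
ln(96.5/1.1) = 4.4742, ln(10.5/1.1) = 2.2561
V₂ = 4.22 × 4.4742/2.2561 = 4.22 × 1.9832 = 8.3691 m/s

8.4 m/s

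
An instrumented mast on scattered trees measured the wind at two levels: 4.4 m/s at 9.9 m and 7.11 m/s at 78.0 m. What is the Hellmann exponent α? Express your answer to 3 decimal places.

Power law: V₂/V₁ = (z₂/z₁)^α ⇒ α = ln(V₂/V₁) / ln(z₂/z₁)
α = ln(7.11/4.4) / ln(78.0/9.9) = ln(1.6159) / ln(7.8788)
  = 0.47990 / 2.06417 = 0.23249

α ≈ 0.232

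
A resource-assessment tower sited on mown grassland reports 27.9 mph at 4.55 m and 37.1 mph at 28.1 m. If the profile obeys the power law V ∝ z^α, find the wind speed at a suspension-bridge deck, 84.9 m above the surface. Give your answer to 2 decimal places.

44.11 mph

First find α: α = ln(V₂/V₁)/ln(z₂/z₁) = ln(37.1/27.9)/ln(28.1/4.55) = 0.28499/1.82064 = 0.1565
Extrapolate from 28.1 m to 84.9 m: V₃ = 37.1 × (84.9/28.1)^0.1565 = 37.1 × 1.1890 = 44.1104 mph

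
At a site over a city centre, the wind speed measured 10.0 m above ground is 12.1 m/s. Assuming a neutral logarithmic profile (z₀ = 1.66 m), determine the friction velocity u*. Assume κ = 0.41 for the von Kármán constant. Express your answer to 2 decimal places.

Log law: V(z) = (u*/κ) · ln(z/z₀) ⇒ u* = κ · V / ln(z/z₀)
u* = 0.41 × 12.1 / ln(10.0/1.66) = 0.41 × 12.1 / 1.7958
   = 4.9610 / 1.7958 = 2.7626 m/s

u* ≈ 2.76 m/s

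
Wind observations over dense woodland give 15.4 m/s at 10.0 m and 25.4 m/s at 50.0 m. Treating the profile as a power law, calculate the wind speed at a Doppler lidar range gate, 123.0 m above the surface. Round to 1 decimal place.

First find α: α = ln(V₂/V₁)/ln(z₂/z₁) = ln(25.4/15.4)/ln(50.0/10.0) = 0.50038/1.60944 = 0.3109
Extrapolate from 50.0 m to 123.0 m: V₃ = 25.4 × (123.0/50.0)^0.3109 = 25.4 × 1.3230 = 33.6029 m/s

33.6 m/s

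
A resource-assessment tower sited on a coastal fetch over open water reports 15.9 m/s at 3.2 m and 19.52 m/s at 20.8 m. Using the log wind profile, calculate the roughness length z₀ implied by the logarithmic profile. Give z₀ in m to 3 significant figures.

z₀ ≈ 0.000860 m

Log law: V(z) ∝ ln(z/z₀). With r = V₁/V₂ = 15.9/19.52 = 0.81455,
r · ln(z₂/z₀) = ln(z₁/z₀) ⇒ ln z₀ = (ln z₁ − r·ln z₂)/(1 − r)
ln z₀ = (1.16315 − 0.81455×3.03495) / 0.18545 = -7.0583
z₀ = exp(-7.0583) = 0.0008602 m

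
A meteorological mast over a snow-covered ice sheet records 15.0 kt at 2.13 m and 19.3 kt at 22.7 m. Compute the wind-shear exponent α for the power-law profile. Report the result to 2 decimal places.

α ≈ 0.11

Power law: V₂/V₁ = (z₂/z₁)^α ⇒ α = ln(V₂/V₁) / ln(z₂/z₁)
α = ln(19.3/15.0) / ln(22.7/2.13) = ln(1.2867) / ln(10.6573)
  = 0.25205 / 2.36624 = 0.10652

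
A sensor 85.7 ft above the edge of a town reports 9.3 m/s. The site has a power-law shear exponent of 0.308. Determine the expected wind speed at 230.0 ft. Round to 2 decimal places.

12.60 m/s

Power-law profile: V₂ = V₁ · (z₂/z₁)^α
V₂ = 9.3 × (230.0/85.7)^0.308 = 9.3 × (2.6838)^0.308
    = 9.3 × 1.3554 = 12.6048 m/s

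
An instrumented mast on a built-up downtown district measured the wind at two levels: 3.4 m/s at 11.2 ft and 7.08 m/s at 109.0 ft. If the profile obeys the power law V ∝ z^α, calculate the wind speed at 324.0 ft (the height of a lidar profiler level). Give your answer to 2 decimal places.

First find α: α = ln(V₂/V₁)/ln(z₂/z₁) = ln(7.08/3.4)/ln(109.0/11.2) = 0.73350/2.27543 = 0.3224
Extrapolate from 109.0 ft to 324.0 ft: V₃ = 7.08 × (324.0/109.0)^0.3224 = 7.08 × 1.4207 = 10.0588 m/s

10.06 m/s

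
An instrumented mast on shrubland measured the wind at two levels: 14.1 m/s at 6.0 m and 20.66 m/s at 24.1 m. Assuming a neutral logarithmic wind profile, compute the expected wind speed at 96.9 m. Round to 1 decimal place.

27.2 m/s

Log law: V ∝ ln(z/z₀). From the pair, with r = V₁/V₂ = 0.68248,
ln z₀ = (ln z₁ − r·ln z₂)/(1 − r) = (1.7918 − 0.68248×3.1822)/0.31752 = -1.1969 → z₀ = 0.3021 m
V₃ = V₁ · ln(z₃/z₀)/ln(z₁/z₀) = 14.1 × 5.7705/2.9886 = 27.2248 m/s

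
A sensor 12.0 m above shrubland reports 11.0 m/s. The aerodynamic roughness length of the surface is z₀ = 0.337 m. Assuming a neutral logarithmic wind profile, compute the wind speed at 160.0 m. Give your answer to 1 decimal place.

19.0 m/s

Log law: V(z) ∝ ln(z/z₀), so V₂/V₁ = ln(z₂/z₀) / ln(z₁/z₀).
ln(160.0/0.337) = 6.1628, ln(12.0/0.337) = 3.5726
V₂ = 11.0 × 6.1628/3.5726 = 11.0 × 1.7250 = 18.9755 m/s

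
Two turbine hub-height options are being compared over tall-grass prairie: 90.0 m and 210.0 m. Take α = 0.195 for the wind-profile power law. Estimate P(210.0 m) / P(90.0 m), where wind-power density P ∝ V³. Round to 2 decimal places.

1.64

Speed ratio: V_B/V_A = (z_B/z_A)^α = (210.0/90.0)^0.195 = (2.3333)^0.195 = 1.17966
Power-density ratio: P_B/P_A = (V_B/V_A)³ = (1.17966)³ = 1.64160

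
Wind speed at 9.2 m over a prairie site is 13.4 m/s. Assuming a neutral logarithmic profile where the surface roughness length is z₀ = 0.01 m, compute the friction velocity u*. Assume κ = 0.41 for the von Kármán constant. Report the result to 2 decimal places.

u* ≈ 0.81 m/s

Log law: V(z) = (u*/κ) · ln(z/z₀) ⇒ u* = κ · V / ln(z/z₀)
u* = 0.41 × 13.4 / ln(9.2/0.01) = 0.41 × 13.4 / 6.8244
   = 5.4940 / 6.8244 = 0.8051 m/s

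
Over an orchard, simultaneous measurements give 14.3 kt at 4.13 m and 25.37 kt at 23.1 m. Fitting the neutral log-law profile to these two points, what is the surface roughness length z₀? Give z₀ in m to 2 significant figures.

Log law: V(z) ∝ ln(z/z₀). With r = V₁/V₂ = 14.3/25.37 = 0.56366,
r · ln(z₂/z₀) = ln(z₁/z₀) ⇒ ln z₀ = (ln z₁ − r·ln z₂)/(1 − r)
ln z₀ = (1.41828 − 0.56366×3.13983) / 0.43634 = -0.8056
z₀ = exp(-0.8056) = 0.4468 m

z₀ ≈ 0.45 m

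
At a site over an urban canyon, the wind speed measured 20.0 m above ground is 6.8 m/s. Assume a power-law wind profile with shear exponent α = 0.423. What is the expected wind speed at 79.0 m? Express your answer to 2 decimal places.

Power-law profile: V₂ = V₁ · (z₂/z₁)^α
V₂ = 6.8 × (79.0/20.0)^0.423 = 6.8 × (3.9500)^0.423
    = 6.8 × 1.7880 = 12.1582 m/s

12.16 m/s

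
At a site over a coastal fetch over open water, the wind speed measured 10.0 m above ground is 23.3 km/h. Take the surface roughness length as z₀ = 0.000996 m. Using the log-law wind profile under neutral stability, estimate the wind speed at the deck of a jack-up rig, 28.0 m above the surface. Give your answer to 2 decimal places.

Log law: V(z) ∝ ln(z/z₀), so V₂/V₁ = ln(z₂/z₀) / ln(z₁/z₀).
ln(28.0/0.000996) = 10.2440, ln(10.0/0.000996) = 9.2143
V₂ = 23.3 × 10.2440/9.2143 = 23.3 × 1.1117 = 25.9036 km/h

25.90 km/h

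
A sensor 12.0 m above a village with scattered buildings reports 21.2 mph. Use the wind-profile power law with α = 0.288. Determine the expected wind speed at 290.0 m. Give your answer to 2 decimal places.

Power-law profile: V₂ = V₁ · (z₂/z₁)^α
V₂ = 21.2 × (290.0/12.0)^0.288 = 21.2 × (24.1667)^0.288
    = 21.2 × 2.5025 = 53.0521 mph

53.05 mph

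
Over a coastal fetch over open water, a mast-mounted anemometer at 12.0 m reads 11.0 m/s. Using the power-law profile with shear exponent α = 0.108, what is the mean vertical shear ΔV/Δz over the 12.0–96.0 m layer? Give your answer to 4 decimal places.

0.0330 m/s/m

Power law: V₂ = V₁ · (z₂/z₁)^α = 11.0 × (8.0000)^0.108 = 13.7698 m/s
ΔV/Δz = (13.7698 − 11.0)/(96.0 − 12.0) = 2.7698/84.0000 = 0.03297 m/s/m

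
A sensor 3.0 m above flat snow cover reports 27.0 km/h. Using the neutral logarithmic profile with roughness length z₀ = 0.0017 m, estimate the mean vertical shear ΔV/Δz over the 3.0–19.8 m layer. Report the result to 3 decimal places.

0.406 km/h/m

Log law: V₂ = V₁ · ln(z₂/z₀)/ln(z₁/z₀) = 27.0 × 9.3628/7.4757 = 33.8155 km/h
ΔV/Δz = (33.8155 − 27.0)/(19.8 − 3.0) = 6.8155/16.8000 = 0.40568 km/h/m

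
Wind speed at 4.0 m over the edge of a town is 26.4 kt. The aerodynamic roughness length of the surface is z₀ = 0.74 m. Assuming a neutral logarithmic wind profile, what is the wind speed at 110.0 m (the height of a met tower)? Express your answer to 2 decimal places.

78.25 kt

Log law: V(z) ∝ ln(z/z₀), so V₂/V₁ = ln(z₂/z₀) / ln(z₁/z₀).
ln(110.0/0.74) = 5.0016, ln(4.0/0.74) = 1.6874
V₂ = 26.4 × 5.0016/1.6874 = 26.4 × 2.9641 = 78.2517 kt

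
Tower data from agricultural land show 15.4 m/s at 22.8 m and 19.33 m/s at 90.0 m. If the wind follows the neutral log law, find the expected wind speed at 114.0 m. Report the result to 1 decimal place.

Log law: V ∝ ln(z/z₀). From the pair, with r = V₁/V₂ = 0.79669,
ln z₀ = (ln z₁ − r·ln z₂)/(1 − r) = (3.1268 − 0.79669×4.4998)/0.20331 = -2.2536 → z₀ = 0.1050 m
V₃ = V₁ · ln(z₃/z₀)/ln(z₁/z₀) = 15.4 × 6.9898/5.3804 = 20.0066 m/s

20.0 m/s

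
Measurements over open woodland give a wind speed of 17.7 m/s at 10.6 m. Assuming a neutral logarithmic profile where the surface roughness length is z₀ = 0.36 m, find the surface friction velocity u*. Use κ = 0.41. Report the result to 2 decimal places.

u* ≈ 2.15 m/s

Log law: V(z) = (u*/κ) · ln(z/z₀) ⇒ u* = κ · V / ln(z/z₀)
u* = 0.41 × 17.7 / ln(10.6/0.36) = 0.41 × 17.7 / 3.3825
   = 7.2570 / 3.3825 = 2.1455 m/s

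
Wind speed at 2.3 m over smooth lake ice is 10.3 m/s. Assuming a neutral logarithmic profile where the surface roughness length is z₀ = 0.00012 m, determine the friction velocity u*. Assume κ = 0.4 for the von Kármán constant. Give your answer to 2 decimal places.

u* ≈ 0.42 m/s

Log law: V(z) = (u*/κ) · ln(z/z₀) ⇒ u* = κ · V / ln(z/z₀)
u* = 0.4 × 10.3 / ln(2.3/0.00012) = 0.4 × 10.3 / 9.8609
   = 4.1200 / 9.8609 = 0.4178 m/s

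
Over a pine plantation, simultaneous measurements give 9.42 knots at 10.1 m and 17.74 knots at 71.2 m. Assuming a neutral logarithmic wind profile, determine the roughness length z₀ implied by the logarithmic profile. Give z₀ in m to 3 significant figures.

Log law: V(z) ∝ ln(z/z₀). With r = V₁/V₂ = 9.42/17.74 = 0.53100,
r · ln(z₂/z₀) = ln(z₁/z₀) ⇒ ln z₀ = (ln z₁ − r·ln z₂)/(1 − r)
ln z₀ = (2.31254 − 0.53100×4.26549) / 0.46900 = 0.1014
z₀ = exp(0.1014) = 1.107 m

z₀ ≈ 1.11 m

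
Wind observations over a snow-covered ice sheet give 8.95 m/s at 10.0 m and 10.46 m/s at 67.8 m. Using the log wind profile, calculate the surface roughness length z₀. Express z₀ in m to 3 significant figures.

z₀ ≈ 0.000118 m

Log law: V(z) ∝ ln(z/z₀). With r = V₁/V₂ = 8.95/10.46 = 0.85564,
r · ln(z₂/z₀) = ln(z₁/z₀) ⇒ ln z₀ = (ln z₁ − r·ln z₂)/(1 − r)
ln z₀ = (2.30259 − 0.85564×4.21656) / 0.14436 = -9.0418
z₀ = exp(-9.0418) = 0.0001184 m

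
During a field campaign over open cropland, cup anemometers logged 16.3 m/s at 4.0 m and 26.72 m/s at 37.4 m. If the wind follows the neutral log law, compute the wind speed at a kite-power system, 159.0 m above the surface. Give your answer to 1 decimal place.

Log law: V ∝ ln(z/z₀). From the pair, with r = V₁/V₂ = 0.61003,
ln z₀ = (ln z₁ − r·ln z₂)/(1 − r) = (1.3863 − 0.61003×3.6217)/0.38997 = -2.1105 → z₀ = 0.1212 m
V₃ = V₁ · ln(z₃/z₀)/ln(z₁/z₀) = 16.3 × 7.1794/3.4968 = 33.4661 m/s

33.5 m/s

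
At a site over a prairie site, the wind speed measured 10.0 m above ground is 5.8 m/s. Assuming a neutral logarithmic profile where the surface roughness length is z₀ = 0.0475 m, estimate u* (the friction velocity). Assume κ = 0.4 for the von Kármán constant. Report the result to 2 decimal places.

u* ≈ 0.43 m/s

Log law: V(z) = (u*/κ) · ln(z/z₀) ⇒ u* = κ · V / ln(z/z₀)
u* = 0.4 × 5.8 / ln(10.0/0.0475) = 0.4 × 5.8 / 5.3496
   = 2.3200 / 5.3496 = 0.4337 m/s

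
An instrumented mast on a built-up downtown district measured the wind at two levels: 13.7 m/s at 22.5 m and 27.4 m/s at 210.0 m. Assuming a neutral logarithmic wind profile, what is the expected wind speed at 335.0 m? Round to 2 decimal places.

Log law: V ∝ ln(z/z₀). From the pair, with r = V₁/V₂ = 0.50000,
ln z₀ = (ln z₁ − r·ln z₂)/(1 − r) = (3.1135 − 0.50000×5.3471)/0.50000 = 0.8799 → z₀ = 2.411 m
V₃ = V₁ · ln(z₃/z₀)/ln(z₁/z₀) = 13.7 × 4.9342/2.2336 = 30.2645 m/s

30.26 m/s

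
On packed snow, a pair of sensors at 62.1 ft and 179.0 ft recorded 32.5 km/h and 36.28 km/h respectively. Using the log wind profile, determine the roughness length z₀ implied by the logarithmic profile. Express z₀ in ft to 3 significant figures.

z₀ ≈ 0.00692 ft

Log law: V(z) ∝ ln(z/z₀). With r = V₁/V₂ = 32.5/36.28 = 0.89581,
r · ln(z₂/z₀) = ln(z₁/z₀) ⇒ ln z₀ = (ln z₁ − r·ln z₂)/(1 − r)
ln z₀ = (4.12875 − 0.89581×5.18739) / 0.10419 = -4.9733
z₀ = exp(-4.9733) = 0.006920 ft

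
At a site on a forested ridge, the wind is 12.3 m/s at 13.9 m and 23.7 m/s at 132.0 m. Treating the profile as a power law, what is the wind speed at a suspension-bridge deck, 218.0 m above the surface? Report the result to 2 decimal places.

First find α: α = ln(V₂/V₁)/ln(z₂/z₁) = ln(23.7/12.3)/ln(132.0/13.9) = 0.65588/2.25091 = 0.2914
Extrapolate from 132.0 m to 218.0 m: V₃ = 23.7 × (218.0/132.0)^0.2914 = 23.7 × 1.1574 = 27.4306 m/s

27.43 m/s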